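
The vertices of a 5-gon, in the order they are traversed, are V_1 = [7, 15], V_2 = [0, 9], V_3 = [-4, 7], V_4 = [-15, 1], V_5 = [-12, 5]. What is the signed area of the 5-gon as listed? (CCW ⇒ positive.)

-39

Apply the surveyor's formula: 2A = Σ (x_i·y_{i+1} − x_{i+1}·y_i), indices taken mod 5.
Σ = (63) + (36) + (101) + (-63) + (-215) = -78
Signed area = Σ/2 = -39 (negative ⇒ clockwise traversal).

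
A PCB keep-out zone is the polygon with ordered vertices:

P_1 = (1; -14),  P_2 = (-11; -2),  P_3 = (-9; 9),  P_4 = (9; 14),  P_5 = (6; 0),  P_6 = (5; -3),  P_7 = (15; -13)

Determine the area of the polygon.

Cross-terms: -156, -117, -207, -84, -18, -20, -197  ⇒  Σ = -799
Area = |Σ|/2 = 399.5.

399.5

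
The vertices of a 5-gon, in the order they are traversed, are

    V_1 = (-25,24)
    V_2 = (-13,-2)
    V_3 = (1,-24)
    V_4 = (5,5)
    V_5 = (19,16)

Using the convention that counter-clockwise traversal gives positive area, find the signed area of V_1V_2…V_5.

821

Apply Gauss's area formula: 2A = Σ (x_i·y_{i+1} − x_{i+1}·y_i), indices taken mod 5.
Cross-terms: 362, 314, 125, -15, 856  ⇒  Σ = 1642
Signed area = Σ/2 = 821 (positive ⇒ counter-clockwise traversal).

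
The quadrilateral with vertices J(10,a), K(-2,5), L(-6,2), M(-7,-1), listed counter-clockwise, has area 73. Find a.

The doubled signed area Σ (x_i y_{i+1} − x_{i+1} y_i) is linear in a.
With a=0 it equals 106; the coefficient of a is -5 (from the two edges through J).
So -5·a + 106 = 2·73 = 146 ⇒ a = -8.

-8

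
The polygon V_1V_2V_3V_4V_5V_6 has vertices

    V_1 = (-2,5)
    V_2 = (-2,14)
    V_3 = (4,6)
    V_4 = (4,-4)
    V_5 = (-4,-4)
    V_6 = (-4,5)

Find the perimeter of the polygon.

48

|V_1V_2| = √((0)² + (9)²) = √81 = 9
|V_2V_3| = √((6)² + (-8)²) = √100 = 10
|V_3V_4| = √((0)² + (-10)²) = √100 = 10
|V_4V_5| = √((-8)² + (0)²) = √64 = 8
|V_5V_6| = √((0)² + (9)²) = √81 = 9
|V_6V_1| = √((2)² + (0)²) = √4 = 2
Perimeter = 9 + 10 + 10 + 8 + 9 + 2 = 48.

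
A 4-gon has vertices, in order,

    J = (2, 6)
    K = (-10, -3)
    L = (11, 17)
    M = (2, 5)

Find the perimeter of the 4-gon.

60

|JK| = √((-12)² + (-9)²) = √225 = 15
|KL| = √((21)² + (20)²) = √841 = 29
|LM| = √((-9)² + (-12)²) = √225 = 15
|MJ| = √((0)² + (1)²) = √1 = 1
Perimeter = 15 + 29 + 15 + 1 = 60.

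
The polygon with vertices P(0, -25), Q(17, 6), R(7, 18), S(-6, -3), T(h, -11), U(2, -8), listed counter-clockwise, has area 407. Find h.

0

The doubled signed area Σ (x_i y_{i+1} − x_{i+1} y_i) is linear in h.
With h=0 it equals 814; the coefficient of h is -5 (from the two edges through T).
So -5·h + 814 = 2·407 = 814 ⇒ h = 0.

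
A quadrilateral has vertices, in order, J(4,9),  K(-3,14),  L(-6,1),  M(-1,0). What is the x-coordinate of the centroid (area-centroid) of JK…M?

-170/117

Apply the surveyor's formula. First the cross-terms c_i = x_i·y_{i+1} − x_{i+1}·y_i:
  83, 81, 1, -9  ⇒  2A = 156, A = 78.
Then Σ (x_i + x_{i+1})·c_i = -680, so x̄ = -680 / (6·78) = -170/117.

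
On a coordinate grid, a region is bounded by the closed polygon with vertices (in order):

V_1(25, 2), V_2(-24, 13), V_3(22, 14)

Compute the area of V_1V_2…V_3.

Σ = (373) + (-622) + (-306) = -555
Area = |Σ|/2 = 277.5.

277.5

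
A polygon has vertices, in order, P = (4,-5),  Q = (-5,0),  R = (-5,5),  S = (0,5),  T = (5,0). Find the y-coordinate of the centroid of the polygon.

Apply Gauss's area formula. First the cross-terms c_i = x_i·y_{i+1} − x_{i+1}·y_i:
  -25, -25, -25, -25, -25  ⇒  2A = -125, A = -62.5.
Then Σ (y_i + y_{i+1})·c_i = -250, so ȳ = -250 / (6·(-62.5)) = 2/3.

2/3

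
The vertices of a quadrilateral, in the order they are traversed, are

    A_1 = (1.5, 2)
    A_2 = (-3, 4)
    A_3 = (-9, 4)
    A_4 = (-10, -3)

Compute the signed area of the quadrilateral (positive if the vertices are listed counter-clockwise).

Apply the shoelace (surveyor's) formula: 2A = Σ (x_i·y_{i+1} − x_{i+1}·y_i), indices taken mod 4.
Σ = (12) + (24) + (67) + (-15.5) = 87.5
Signed area = Σ/2 = 43.75 (positive ⇒ counter-clockwise traversal).

43.75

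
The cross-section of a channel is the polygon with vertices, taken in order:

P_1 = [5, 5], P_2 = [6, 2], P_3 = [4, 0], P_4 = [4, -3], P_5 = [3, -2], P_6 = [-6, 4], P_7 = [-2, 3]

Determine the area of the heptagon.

37

Cross-terms: -20, -8, -12, 1, 0, -10, -25  ⇒  Σ = -74
Area = |Σ|/2 = 37.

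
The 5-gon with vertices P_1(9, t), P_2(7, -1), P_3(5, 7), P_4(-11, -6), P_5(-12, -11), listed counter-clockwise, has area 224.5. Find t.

Write out the shoelace sum; only the two edges meeting at P_1 involve t:
2·Area = [((-12)·t − 9·(-11)) + (9·(-1) − 7·t)] + 150
       = -19·t + 240 = 449
⇒ t = -11.

-11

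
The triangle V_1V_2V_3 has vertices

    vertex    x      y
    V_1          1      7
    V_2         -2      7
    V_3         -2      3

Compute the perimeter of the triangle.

12

|V_1V_2| = √((-3)² + (0)²) = √9 = 3
|V_2V_3| = √((0)² + (-4)²) = √16 = 4
|V_3V_1| = √((3)² + (4)²) = √25 = 5
Perimeter = 3 + 4 + 5 = 12.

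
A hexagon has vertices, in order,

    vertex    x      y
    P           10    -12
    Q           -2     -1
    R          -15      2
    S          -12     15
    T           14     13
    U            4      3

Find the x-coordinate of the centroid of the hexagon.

Apply Gauss's area formula. First the cross-terms c_i = x_i·y_{i+1} − x_{i+1}·y_i:
  -34, -19, -201, -366, -10, -78  ⇒  2A = -708, A = -354.
Then Σ (x_i + x_{i+1})·c_i = 3474, so x̄ = 3474 / (6·(-354)) = -193/118.

-193/118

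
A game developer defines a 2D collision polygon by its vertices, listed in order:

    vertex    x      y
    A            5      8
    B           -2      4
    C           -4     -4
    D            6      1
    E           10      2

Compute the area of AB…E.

76

Apply the surveyor's formula: 2A = Σ (x_i·y_{i+1} − x_{i+1}·y_i), indices taken mod 5.
Σ = (36) + (24) + (20) + (2) + (70) = 152
Area = |Σ|/2 = 76.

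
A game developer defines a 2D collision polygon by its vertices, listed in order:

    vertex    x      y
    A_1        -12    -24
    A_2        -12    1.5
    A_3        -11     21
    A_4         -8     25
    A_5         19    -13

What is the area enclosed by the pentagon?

Cross-terms: -306, -235.5, -107, -371, -612  ⇒  Σ = -1631.5
Area = |Σ|/2 = 815.75.

815.75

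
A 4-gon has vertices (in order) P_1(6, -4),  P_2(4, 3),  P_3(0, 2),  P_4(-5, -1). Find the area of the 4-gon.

Apply the surveyor's formula: 2A = Σ (x_i·y_{i+1} − x_{i+1}·y_i), indices taken mod 4.
Σ = (34) + (8) + (10) + (26) = 78
Area = |Σ|/2 = 39.

39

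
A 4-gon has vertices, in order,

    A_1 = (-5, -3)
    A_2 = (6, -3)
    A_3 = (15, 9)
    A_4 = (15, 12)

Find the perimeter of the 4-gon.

54

|A_1A_2| = √((11)² + (0)²) = √121 = 11
|A_2A_3| = √((9)² + (12)²) = √225 = 15
|A_3A_4| = √((0)² + (3)²) = √9 = 3
|A_4A_1| = √((-20)² + (-15)²) = √625 = 25
Perimeter = 11 + 15 + 3 + 25 = 54.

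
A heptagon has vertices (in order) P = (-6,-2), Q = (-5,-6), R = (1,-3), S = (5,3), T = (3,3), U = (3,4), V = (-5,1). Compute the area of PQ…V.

Apply the surveyor's formula: 2A = Σ (x_i·y_{i+1} − x_{i+1}·y_i), indices taken mod 7.
P→Q: (-6)(-6) − (-5)(-2) = 26
Q→R: (-5)(-3) − (1)(-6) = 21
R→S: (1)(3) − (5)(-3) = 18
S→T: (5)(3) − (3)(3) = 6
T→U: (3)(4) − (3)(3) = 3
U→V: (3)(1) − (-5)(4) = 23
V→P: (-5)(-2) − (-6)(1) = 16
Σ = 113
Area = |Σ|/2 = 56.5.

56.5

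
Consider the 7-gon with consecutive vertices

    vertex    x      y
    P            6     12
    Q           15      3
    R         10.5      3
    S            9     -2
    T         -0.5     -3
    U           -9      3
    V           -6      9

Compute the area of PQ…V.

Apply Gauss's area formula: 2A = Σ (x_i·y_{i+1} − x_{i+1}·y_i), indices taken mod 7.
P→Q: (6)(3) − (15)(12) = -162
Q→R: (15)(3) − (10.5)(3) = 13.5
R→S: (10.5)(-2) − (9)(3) = -48
S→T: (9)(-3) − (-0.5)(-2) = -28
T→U: (-0.5)(3) − (-9)(-3) = -28.5
U→V: (-9)(9) − (-6)(3) = -63
V→P: (-6)(12) − (6)(9) = -126
Σ = -442
Area = |Σ|/2 = 221.

221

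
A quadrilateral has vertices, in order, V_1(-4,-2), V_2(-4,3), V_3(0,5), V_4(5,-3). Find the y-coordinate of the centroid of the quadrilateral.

Apply the surveyor's formula. First the cross-terms c_i = x_i·y_{i+1} − x_{i+1}·y_i:
  -20, -20, -25, -22  ⇒  2A = -87, A = -43.5.
Then Σ (y_i + y_{i+1})·c_i = -120, so ȳ = -120 / (6·(-43.5)) = 40/87.

40/87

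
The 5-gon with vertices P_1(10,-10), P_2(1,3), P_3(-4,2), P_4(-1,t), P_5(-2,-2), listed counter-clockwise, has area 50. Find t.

Write out the shoelace sum; only the two edges meeting at P_4 involve t:
2·Area = [((-4)·t − (-1)·2) + ((-1)·(-2) − (-2)·t)] + 94
       = -2·t + 98 = 100
⇒ t = -1.

-1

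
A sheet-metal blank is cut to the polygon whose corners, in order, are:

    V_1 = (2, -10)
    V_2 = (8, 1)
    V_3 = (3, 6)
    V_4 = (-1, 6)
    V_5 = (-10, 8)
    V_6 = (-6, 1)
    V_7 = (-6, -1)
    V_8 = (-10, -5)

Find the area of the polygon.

191.5

Apply the shoelace (surveyor's) formula: 2A = Σ (x_i·y_{i+1} − x_{i+1}·y_i), indices taken mod 8.
Σ = (82) + (45) + (24) + (52) + (38) + (12) + (20) + (110) = 383
Area = |Σ|/2 = 191.5.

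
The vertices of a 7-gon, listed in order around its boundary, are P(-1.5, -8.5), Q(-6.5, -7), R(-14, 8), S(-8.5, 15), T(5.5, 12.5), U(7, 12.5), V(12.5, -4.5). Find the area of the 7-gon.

Apply the shoelace (surveyor's) formula: 2A = Σ (x_i·y_{i+1} − x_{i+1}·y_i), indices taken mod 7.
P→Q: (-1.5)(-7) − (-6.5)(-8.5) = -44.75
Q→R: (-6.5)(8) − (-14)(-7) = -150
R→S: (-14)(15) − (-8.5)(8) = -142
S→T: (-8.5)(12.5) − (5.5)(15) = -188.75
T→U: (5.5)(12.5) − (7)(12.5) = -18.75
U→V: (7)(-4.5) − (12.5)(12.5) = -187.75
V→P: (12.5)(-8.5) − (-1.5)(-4.5) = -113
Σ = -845
Area = |Σ|/2 = 422.5.

422.5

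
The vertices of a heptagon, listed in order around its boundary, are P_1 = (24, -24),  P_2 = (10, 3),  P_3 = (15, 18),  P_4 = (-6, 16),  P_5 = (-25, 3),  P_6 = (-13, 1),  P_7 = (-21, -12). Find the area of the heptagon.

Σ = (312) + (135) + (348) + (382) + (14) + (177) + (792) = 2160
Area = |Σ|/2 = 1080.

1080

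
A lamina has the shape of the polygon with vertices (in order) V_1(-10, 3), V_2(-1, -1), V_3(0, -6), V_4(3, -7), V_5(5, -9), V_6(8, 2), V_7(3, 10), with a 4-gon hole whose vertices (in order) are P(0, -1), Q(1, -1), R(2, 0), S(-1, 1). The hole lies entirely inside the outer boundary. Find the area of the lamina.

152

Outer boundary:
Apply Gauss's area formula: 2A = Σ (x_i·y_{i+1} − x_{i+1}·y_i), indices taken mod 7.
Σ = (13) + (6) + (18) + (8) + (82) + (74) + (109) = 310
Area = |Σ|/2 = 155.
Hole:
Cross-terms: 1, 2, 2, 1  ⇒  Σ = 6
Area = |Σ|/2 = 3.
Net area = 155 − 3 = 152.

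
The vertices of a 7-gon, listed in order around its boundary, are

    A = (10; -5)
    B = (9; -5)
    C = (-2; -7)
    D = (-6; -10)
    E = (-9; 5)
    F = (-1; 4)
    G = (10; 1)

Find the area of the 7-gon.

Apply Gauss's area formula: 2A = Σ (x_i·y_{i+1} − x_{i+1}·y_i), indices taken mod 7.
Σ = (-5) + (-73) + (-22) + (-120) + (-31) + (-41) + (-60) = -352
Area = |Σ|/2 = 176.

176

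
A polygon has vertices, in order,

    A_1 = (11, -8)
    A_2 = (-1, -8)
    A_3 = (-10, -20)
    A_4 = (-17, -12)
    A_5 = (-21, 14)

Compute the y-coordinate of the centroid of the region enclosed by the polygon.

-260/71

Apply Gauss's area formula. First the cross-terms c_i = x_i·y_{i+1} − x_{i+1}·y_i:
  -96, -60, -220, -490, 14  ⇒  2A = -852, A = -426.
Then Σ (y_i + y_{i+1})·c_i = 9360, so ȳ = 9360 / (6·(-426)) = -260/71.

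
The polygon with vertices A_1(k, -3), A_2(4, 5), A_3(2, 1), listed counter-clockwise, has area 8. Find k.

The doubled signed area Σ (x_i y_{i+1} − x_{i+1} y_i) is linear in k.
With k=0 it equals 0; the coefficient of k is 4 (from the two edges through A_1).
So 4·k + 0 = 2·8 = 16 ⇒ k = 4.

4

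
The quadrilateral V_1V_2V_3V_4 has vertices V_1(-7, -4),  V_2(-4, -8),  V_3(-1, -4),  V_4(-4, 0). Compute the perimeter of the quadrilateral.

|V_1V_2| = √((3)² + (-4)²) = √25 = 5
|V_2V_3| = √((3)² + (4)²) = √25 = 5
|V_3V_4| = √((-3)² + (4)²) = √25 = 5
|V_4V_1| = √((-3)² + (-4)²) = √25 = 5
Perimeter = 5 + 5 + 5 + 5 = 20.

20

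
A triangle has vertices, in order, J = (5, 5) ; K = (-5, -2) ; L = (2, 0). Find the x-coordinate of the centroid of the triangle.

2/3

Apply the shoelace formula. First the cross-terms c_i = x_i·y_{i+1} − x_{i+1}·y_i:
  15, 4, 10  ⇒  2A = 29, A = 14.5.
Then Σ (x_i + x_{i+1})·c_i = 58, so x̄ = 58 / (6·14.5) = 2/3.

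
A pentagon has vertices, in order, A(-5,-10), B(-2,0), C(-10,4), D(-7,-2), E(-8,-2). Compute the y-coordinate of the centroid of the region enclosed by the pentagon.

-71/33

Apply the shoelace formula. First the cross-terms c_i = x_i·y_{i+1} − x_{i+1}·y_i:
  -20, -8, 48, -2, 70  ⇒  2A = 88, A = 44.
Then Σ (y_i + y_{i+1})·c_i = -568, so ȳ = -568 / (6·44) = -71/33.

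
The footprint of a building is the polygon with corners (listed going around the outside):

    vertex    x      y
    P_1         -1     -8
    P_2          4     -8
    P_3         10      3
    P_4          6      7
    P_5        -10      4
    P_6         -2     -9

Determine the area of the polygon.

Cross-terms: 40, 92, 52, 94, 98, 7  ⇒  Σ = 383
Area = |Σ|/2 = 191.5.

191.5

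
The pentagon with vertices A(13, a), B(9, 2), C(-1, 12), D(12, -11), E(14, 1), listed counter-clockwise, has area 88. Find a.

The doubled signed area Σ (x_i y_{i+1} − x_{i+1} y_i) is linear in a.
With a=0 it equals 156; the coefficient of a is 5 (from the two edges through A).
So 5·a + 156 = 2·88 = 176 ⇒ a = 4.

4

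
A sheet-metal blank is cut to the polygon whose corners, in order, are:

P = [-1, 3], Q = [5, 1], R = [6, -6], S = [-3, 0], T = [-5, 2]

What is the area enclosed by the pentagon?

44.5

Apply the shoelace formula: 2A = Σ (x_i·y_{i+1} − x_{i+1}·y_i), indices taken mod 5.
P→Q: (-1)(1) − (5)(3) = -16
Q→R: (5)(-6) − (6)(1) = -36
R→S: (6)(0) − (-3)(-6) = -18
S→T: (-3)(2) − (-5)(0) = -6
T→P: (-5)(3) − (-1)(2) = -13
Σ = -89
Area = |Σ|/2 = 44.5.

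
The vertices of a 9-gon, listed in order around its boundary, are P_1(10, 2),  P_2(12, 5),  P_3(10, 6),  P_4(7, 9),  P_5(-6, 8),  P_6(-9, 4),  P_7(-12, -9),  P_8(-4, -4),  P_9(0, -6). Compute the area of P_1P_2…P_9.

239.5

Σ = (26) + (22) + (48) + (110) + (48) + (129) + (12) + (24) + (60) = 479
Area = |Σ|/2 = 239.5.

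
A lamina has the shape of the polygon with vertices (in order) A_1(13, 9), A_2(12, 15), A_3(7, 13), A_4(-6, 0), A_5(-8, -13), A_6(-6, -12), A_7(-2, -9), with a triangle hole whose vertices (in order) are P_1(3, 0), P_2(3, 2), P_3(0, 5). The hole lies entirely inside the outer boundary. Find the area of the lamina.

217.5

Outer boundary:
Apply the surveyor's formula: 2A = Σ (x_i·y_{i+1} − x_{i+1}·y_i), indices taken mod 7.
Cross-terms: 87, 51, 78, 78, 18, 30, 99  ⇒  Σ = 441
Area = |Σ|/2 = 220.5.
Hole:
Apply Gauss's area formula: 2A = Σ (x_i·y_{i+1} − x_{i+1}·y_i), indices taken mod 3.
P_1→P_2: (3)(2) − (3)(0) = 6
P_2→P_3: (3)(5) − (0)(2) = 15
P_3→P_1: (0)(0) − (3)(5) = -15
Σ = 6
Area = |Σ|/2 = 3.
Net area = 220.5 − 3 = 217.5.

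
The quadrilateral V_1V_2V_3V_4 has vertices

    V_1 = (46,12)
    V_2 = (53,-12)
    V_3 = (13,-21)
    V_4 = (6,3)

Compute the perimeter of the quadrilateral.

|V_1V_2| = √((7)² + (-24)²) = √625 = 25
|V_2V_3| = √((-40)² + (-9)²) = √1681 = 41
|V_3V_4| = √((-7)² + (24)²) = √625 = 25
|V_4V_1| = √((40)² + (9)²) = √1681 = 41
Perimeter = 25 + 41 + 25 + 41 = 132.

132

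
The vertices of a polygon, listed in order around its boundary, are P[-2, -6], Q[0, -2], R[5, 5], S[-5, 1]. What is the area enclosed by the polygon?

Apply the shoelace (surveyor's) formula: 2A = Σ (x_i·y_{i+1} − x_{i+1}·y_i), indices taken mod 4.
Cross-terms: 4, 10, 30, 32  ⇒  Σ = 76
Area = |Σ|/2 = 38.

38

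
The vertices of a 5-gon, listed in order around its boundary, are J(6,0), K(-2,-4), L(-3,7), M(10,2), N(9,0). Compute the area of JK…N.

72

Apply the shoelace formula: 2A = Σ (x_i·y_{i+1} − x_{i+1}·y_i), indices taken mod 5.
Cross-terms: -24, -26, -76, -18, 0  ⇒  Σ = -144
Area = |Σ|/2 = 72.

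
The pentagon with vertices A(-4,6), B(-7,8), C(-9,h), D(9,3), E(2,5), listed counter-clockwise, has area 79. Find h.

-2

Write out the shoelace sum; only the two edges meeting at C involve h:
2·Area = [((-7)·h − (-9)·8) + ((-9)·3 − 9·h)] + 81
       = -16·h + 126 = 158
⇒ h = -2.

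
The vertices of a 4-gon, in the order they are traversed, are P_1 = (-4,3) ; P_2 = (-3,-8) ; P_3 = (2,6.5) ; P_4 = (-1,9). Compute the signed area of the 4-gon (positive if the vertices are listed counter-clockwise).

Apply the surveyor's formula: 2A = Σ (x_i·y_{i+1} − x_{i+1}·y_i), indices taken mod 4.
P_1→P_2: (-4)(-8) − (-3)(3) = 41
P_2→P_3: (-3)(6.5) − (2)(-8) = -3.5
P_3→P_4: (2)(9) − (-1)(6.5) = 24.5
P_4→P_1: (-1)(3) − (-4)(9) = 33
Σ = 95
Signed area = Σ/2 = 47.5 (positive ⇒ counter-clockwise traversal).

47.5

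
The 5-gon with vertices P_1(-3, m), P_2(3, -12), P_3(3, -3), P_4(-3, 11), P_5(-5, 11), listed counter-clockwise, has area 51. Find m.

5

The doubled signed area Σ (x_i y_{i+1} − x_{i+1} y_i) is linear in m.
With m=0 it equals 142; the coefficient of m is -8 (from the two edges through P_1).
So -8·m + 142 = 2·51 = 102 ⇒ m = 5.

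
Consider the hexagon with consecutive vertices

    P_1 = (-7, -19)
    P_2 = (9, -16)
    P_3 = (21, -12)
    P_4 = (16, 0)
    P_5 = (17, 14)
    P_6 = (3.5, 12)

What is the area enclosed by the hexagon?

549.75

Apply Gauss's area formula: 2A = Σ (x_i·y_{i+1} − x_{i+1}·y_i), indices taken mod 6.
Cross-terms: 283, 228, 192, 224, 155, 17.5  ⇒  Σ = 1099.5
Area = |Σ|/2 = 549.75.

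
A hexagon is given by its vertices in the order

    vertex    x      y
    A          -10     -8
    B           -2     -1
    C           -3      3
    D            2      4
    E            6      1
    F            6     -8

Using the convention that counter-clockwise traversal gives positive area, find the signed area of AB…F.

-118.5

Σ = (-6) + (-9) + (-18) + (-22) + (-54) + (-128) = -237
Signed area = Σ/2 = -118.5 (negative ⇒ clockwise traversal).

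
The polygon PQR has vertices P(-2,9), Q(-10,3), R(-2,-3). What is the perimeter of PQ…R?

|PQ| = √((-8)² + (-6)²) = √100 = 10
|QR| = √((8)² + (-6)²) = √100 = 10
|RP| = √((0)² + (12)²) = √144 = 12
Perimeter = 10 + 10 + 12 = 32.

32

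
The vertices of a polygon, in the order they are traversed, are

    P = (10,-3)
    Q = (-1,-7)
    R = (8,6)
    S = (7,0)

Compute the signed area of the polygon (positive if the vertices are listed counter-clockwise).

-43

Σ = (-73) + (50) + (-42) + (-21) = -86
Signed area = Σ/2 = -43 (negative ⇒ clockwise traversal).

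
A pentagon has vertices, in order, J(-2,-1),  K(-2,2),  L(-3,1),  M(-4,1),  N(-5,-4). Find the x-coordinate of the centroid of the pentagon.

Apply the shoelace (surveyor's) formula. First the cross-terms c_i = x_i·y_{i+1} − x_{i+1}·y_i:
  -6, 4, 1, 21, -3  ⇒  2A = 17, A = 8.5.
Then Σ (x_i + x_{i+1})·c_i = -171, so x̄ = -171 / (6·8.5) = -57/17.

-57/17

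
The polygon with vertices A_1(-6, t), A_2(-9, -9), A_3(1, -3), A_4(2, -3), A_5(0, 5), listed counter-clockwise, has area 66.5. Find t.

Write out the shoelace sum; only the two edges meeting at A_1 involve t:
2·Area = [(0·t − (-6)·5) + ((-6)·(-9) − (-9)·t)] + 49
       = 9·t + 133 = 133
⇒ t = 0.

0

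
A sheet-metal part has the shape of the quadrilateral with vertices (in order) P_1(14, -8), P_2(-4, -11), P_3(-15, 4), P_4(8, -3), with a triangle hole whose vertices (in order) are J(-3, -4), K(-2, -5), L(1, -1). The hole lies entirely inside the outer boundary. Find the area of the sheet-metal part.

184.5

Outer boundary:
Apply Gauss's area formula: 2A = Σ (x_i·y_{i+1} − x_{i+1}·y_i), indices taken mod 4.
Cross-terms: -186, -181, 13, -22  ⇒  Σ = -376
Area = |Σ|/2 = 188.
Hole:
J→K: (-3)(-5) − (-2)(-4) = 7
K→L: (-2)(-1) − (1)(-5) = 7
L→J: (1)(-4) − (-3)(-1) = -7
Σ = 7
Area = |Σ|/2 = 3.5.
Net area = 188 − 3.5 = 184.5.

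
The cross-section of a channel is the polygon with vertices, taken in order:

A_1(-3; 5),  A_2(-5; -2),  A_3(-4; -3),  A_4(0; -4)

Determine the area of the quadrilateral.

21

A_1→A_2: (-3)(-2) − (-5)(5) = 31
A_2→A_3: (-5)(-3) − (-4)(-2) = 7
A_3→A_4: (-4)(-4) − (0)(-3) = 16
A_4→A_1: (0)(5) − (-3)(-4) = -12
Σ = 42
Area = |Σ|/2 = 21.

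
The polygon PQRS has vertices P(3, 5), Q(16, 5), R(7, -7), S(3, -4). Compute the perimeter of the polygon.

42

|PQ| = √((13)² + (0)²) = √169 = 13
|QR| = √((-9)² + (-12)²) = √225 = 15
|RS| = √((-4)² + (3)²) = √25 = 5
|SP| = √((0)² + (9)²) = √81 = 9
Perimeter = 13 + 15 + 5 + 9 = 42.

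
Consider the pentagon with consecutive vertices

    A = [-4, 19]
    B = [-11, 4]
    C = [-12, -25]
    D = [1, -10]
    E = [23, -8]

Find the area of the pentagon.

Σ = (193) + (323) + (145) + (222) + (405) = 1288
Area = |Σ|/2 = 644.

644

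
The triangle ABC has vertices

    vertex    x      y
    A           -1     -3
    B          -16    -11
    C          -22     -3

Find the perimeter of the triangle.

48

|AB| = √((-15)² + (-8)²) = √289 = 17
|BC| = √((-6)² + (8)²) = √100 = 10
|CA| = √((21)² + (0)²) = √441 = 21
Perimeter = 17 + 10 + 21 = 48.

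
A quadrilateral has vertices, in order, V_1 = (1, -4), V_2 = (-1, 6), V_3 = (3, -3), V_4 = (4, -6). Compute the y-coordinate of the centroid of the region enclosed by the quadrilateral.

Apply the shoelace formula. First the cross-terms c_i = x_i·y_{i+1} − x_{i+1}·y_i:
  2, -15, -6, -10  ⇒  2A = -29, A = -14.5.
Then Σ (y_i + y_{i+1})·c_i = 113, so ȳ = 113 / (6·(-14.5)) = -113/87.

-113/87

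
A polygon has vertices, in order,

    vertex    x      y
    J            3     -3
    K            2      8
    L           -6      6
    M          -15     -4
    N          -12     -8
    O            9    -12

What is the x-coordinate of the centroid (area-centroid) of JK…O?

Apply the shoelace formula. First the cross-terms c_i = x_i·y_{i+1} − x_{i+1}·y_i:
  30, 60, 114, 72, 216, 9  ⇒  2A = 501, A = 250.5.
Then Σ (x_i + x_{i+1})·c_i = -4968, so x̄ = -4968 / (6·250.5) = -552/167.

-552/167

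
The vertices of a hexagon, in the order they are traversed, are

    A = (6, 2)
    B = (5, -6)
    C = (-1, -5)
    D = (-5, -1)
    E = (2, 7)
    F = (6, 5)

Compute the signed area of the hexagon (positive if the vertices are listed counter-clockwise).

Apply the shoelace (surveyor's) formula: 2A = Σ (x_i·y_{i+1} − x_{i+1}·y_i), indices taken mod 6.
Σ = (-46) + (-31) + (-24) + (-33) + (-32) + (-18) = -184
Signed area = Σ/2 = -92 (negative ⇒ clockwise traversal).

-92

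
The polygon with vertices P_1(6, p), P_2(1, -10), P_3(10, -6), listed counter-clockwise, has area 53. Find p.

4

The doubled signed area Σ (x_i y_{i+1} − x_{i+1} y_i) is linear in p.
With p=0 it equals 70; the coefficient of p is 9 (from the two edges through P_1).
So 9·p + 70 = 2·53 = 106 ⇒ p = 4.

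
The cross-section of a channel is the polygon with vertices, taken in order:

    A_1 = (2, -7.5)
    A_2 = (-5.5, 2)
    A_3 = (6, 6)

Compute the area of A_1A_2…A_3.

69.625

Σ = (-37.25) + (-45) + (-57) = -139.25
Area = |Σ|/2 = 69.625.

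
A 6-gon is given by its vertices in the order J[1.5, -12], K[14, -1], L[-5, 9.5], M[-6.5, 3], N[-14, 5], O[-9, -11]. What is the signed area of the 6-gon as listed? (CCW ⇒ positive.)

337.125

Apply the shoelace formula: 2A = Σ (x_i·y_{i+1} − x_{i+1}·y_i), indices taken mod 6.
Σ = (166.5) + (128) + (46.75) + (9.5) + (199) + (124.5) = 674.25
Signed area = Σ/2 = 337.125 (positive ⇒ counter-clockwise traversal).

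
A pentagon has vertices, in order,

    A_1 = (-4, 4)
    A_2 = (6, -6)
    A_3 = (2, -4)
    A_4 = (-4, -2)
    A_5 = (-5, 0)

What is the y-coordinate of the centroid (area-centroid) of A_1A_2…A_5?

-30/31

Apply the shoelace (surveyor's) formula. First the cross-terms c_i = x_i·y_{i+1} − x_{i+1}·y_i:
  0, -12, -20, -10, -20  ⇒  2A = -62, A = -31.
Then Σ (y_i + y_{i+1})·c_i = 180, so ȳ = 180 / (6·(-31)) = -30/31.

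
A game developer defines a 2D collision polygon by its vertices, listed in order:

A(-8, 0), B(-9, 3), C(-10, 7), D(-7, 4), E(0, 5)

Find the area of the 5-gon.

21.5

Σ = (-24) + (-33) + (9) + (-35) + (40) = -43
Area = |Σ|/2 = 21.5.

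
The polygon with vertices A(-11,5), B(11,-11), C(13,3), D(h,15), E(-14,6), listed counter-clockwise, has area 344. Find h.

The doubled signed area Σ (x_i y_{i+1} − x_{i+1} y_i) is linear in h.
With h=0 it equals 643; the coefficient of h is 3 (from the two edges through D).
So 3·h + 643 = 2·344 = 688 ⇒ h = 15.

15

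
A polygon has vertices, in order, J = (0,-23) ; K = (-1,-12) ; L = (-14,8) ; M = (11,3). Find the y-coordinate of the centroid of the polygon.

Apply the shoelace (surveyor's) formula. First the cross-terms c_i = x_i·y_{i+1} − x_{i+1}·y_i:
  -23, -176, -130, -253  ⇒  2A = -582, A = -291.
Then Σ (y_i + y_{i+1})·c_i = 5139, so ȳ = 5139 / (6·(-291)) = -571/194.

-571/194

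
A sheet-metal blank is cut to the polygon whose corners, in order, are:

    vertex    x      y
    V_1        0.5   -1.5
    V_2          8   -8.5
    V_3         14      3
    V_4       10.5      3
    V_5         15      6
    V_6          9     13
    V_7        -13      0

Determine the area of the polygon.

254.375

Σ = (7.75) + (143) + (10.5) + (18) + (141) + (169) + (19.5) = 508.75
Area = |Σ|/2 = 254.375.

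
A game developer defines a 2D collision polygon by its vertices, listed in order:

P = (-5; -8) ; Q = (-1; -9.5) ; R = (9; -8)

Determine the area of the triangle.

10.5

P→Q: (-5)(-9.5) − (-1)(-8) = 39.5
Q→R: (-1)(-8) − (9)(-9.5) = 93.5
R→P: (9)(-8) − (-5)(-8) = -112
Σ = 21
Area = |Σ|/2 = 10.5.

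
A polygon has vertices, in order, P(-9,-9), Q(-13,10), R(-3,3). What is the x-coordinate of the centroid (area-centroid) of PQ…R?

-25/3

Apply the shoelace (surveyor's) formula. First the cross-terms c_i = x_i·y_{i+1} − x_{i+1}·y_i:
  -207, -9, 54  ⇒  2A = -162, A = -81.
Then Σ (x_i + x_{i+1})·c_i = 4050, so x̄ = 4050 / (6·(-81)) = -25/3.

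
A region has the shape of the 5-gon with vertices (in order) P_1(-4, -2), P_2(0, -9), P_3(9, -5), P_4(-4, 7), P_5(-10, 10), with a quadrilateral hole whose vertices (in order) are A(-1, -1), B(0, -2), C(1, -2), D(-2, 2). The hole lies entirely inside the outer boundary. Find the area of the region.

Outer boundary:
Apply the shoelace formula: 2A = Σ (x_i·y_{i+1} − x_{i+1}·y_i), indices taken mod 5.
Cross-terms: 36, 81, 43, 30, 60  ⇒  Σ = 250
Area = |Σ|/2 = 125.
Hole:
Σ = (2) + (2) + (-2) + (4) = 6
Area = |Σ|/2 = 3.
Net area = 125 − 3 = 122.

122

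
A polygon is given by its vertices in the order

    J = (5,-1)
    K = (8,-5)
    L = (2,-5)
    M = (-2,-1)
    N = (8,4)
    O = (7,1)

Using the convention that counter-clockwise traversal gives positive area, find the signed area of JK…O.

-45.5

Apply the surveyor's formula: 2A = Σ (x_i·y_{i+1} − x_{i+1}·y_i), indices taken mod 6.
Σ = (-17) + (-30) + (-12) + (0) + (-20) + (-12) = -91
Signed area = Σ/2 = -45.5 (negative ⇒ clockwise traversal).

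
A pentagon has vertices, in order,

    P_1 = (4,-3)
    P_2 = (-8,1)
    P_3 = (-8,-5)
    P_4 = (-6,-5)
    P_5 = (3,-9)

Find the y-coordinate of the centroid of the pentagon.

Apply the surveyor's formula. First the cross-terms c_i = x_i·y_{i+1} − x_{i+1}·y_i:
  -20, 48, 10, 69, 27  ⇒  2A = 134, A = 67.
Then Σ (y_i + y_{i+1})·c_i = -1542, so ȳ = -1542 / (6·67) = -257/67.

-257/67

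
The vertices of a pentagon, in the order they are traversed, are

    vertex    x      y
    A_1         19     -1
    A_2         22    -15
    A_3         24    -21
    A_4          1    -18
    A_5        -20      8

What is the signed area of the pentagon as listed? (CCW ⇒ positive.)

-630

Apply the shoelace (surveyor's) formula: 2A = Σ (x_i·y_{i+1} − x_{i+1}·y_i), indices taken mod 5.
Cross-terms: -263, -102, -411, -352, -132  ⇒  Σ = -1260
Signed area = Σ/2 = -630 (negative ⇒ clockwise traversal).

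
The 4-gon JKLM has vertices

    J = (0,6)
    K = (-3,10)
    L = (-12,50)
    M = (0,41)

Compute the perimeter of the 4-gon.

|JK| = √((-3)² + (4)²) = √25 = 5
|KL| = √((-9)² + (40)²) = √1681 = 41
|LM| = √((12)² + (-9)²) = √225 = 15
|MJ| = √((0)² + (-35)²) = √1225 = 35
Perimeter = 5 + 41 + 15 + 35 = 96.

96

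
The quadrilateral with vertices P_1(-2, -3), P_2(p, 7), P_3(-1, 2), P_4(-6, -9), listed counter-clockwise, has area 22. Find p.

Write out the shoelace sum; only the two edges meeting at P_2 involve p:
2·Area = [((-2)·7 − p·(-3)) + (p·2 − (-1)·7)] + 21
       = 5·p + 14 = 44
⇒ p = 6.

6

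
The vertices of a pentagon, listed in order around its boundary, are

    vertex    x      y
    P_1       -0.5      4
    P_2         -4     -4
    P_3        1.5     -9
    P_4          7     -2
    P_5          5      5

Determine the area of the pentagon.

93.75

P_1→P_2: (-0.5)(-4) − (-4)(4) = 18
P_2→P_3: (-4)(-9) − (1.5)(-4) = 42
P_3→P_4: (1.5)(-2) − (7)(-9) = 60
P_4→P_5: (7)(5) − (5)(-2) = 45
P_5→P_1: (5)(4) − (-0.5)(5) = 22.5
Σ = 187.5
Area = |Σ|/2 = 93.75.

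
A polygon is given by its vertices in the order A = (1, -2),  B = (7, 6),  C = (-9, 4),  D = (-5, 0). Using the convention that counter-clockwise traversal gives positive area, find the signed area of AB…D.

66

Apply the surveyor's formula: 2A = Σ (x_i·y_{i+1} − x_{i+1}·y_i), indices taken mod 4.
A→B: (1)(6) − (7)(-2) = 20
B→C: (7)(4) − (-9)(6) = 82
C→D: (-9)(0) − (-5)(4) = 20
D→A: (-5)(-2) − (1)(0) = 10
Σ = 132
Signed area = Σ/2 = 66 (positive ⇒ counter-clockwise traversal).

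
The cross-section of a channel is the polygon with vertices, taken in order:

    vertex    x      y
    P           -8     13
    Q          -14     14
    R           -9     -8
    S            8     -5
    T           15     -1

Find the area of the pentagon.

335.5

Apply Gauss's area formula: 2A = Σ (x_i·y_{i+1} − x_{i+1}·y_i), indices taken mod 5.
Σ = (70) + (238) + (109) + (67) + (187) = 671
Area = |Σ|/2 = 335.5.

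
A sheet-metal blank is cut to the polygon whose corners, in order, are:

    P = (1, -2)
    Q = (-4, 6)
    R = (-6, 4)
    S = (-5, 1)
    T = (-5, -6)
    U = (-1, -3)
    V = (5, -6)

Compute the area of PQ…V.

46.5

Apply the shoelace formula: 2A = Σ (x_i·y_{i+1} − x_{i+1}·y_i), indices taken mod 7.
Σ = (-2) + (20) + (14) + (35) + (9) + (21) + (-4) = 93
Area = |Σ|/2 = 46.5.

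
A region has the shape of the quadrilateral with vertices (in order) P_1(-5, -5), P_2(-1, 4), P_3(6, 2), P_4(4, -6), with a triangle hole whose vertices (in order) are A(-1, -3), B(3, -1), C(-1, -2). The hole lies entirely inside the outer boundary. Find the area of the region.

Outer boundary:
Apply the surveyor's formula: 2A = Σ (x_i·y_{i+1} − x_{i+1}·y_i), indices taken mod 4.
Σ = (-25) + (-26) + (-44) + (-50) = -145
Area = |Σ|/2 = 72.5.
Hole:
Apply the shoelace formula: 2A = Σ (x_i·y_{i+1} − x_{i+1}·y_i), indices taken mod 3.
A→B: (-1)(-1) − (3)(-3) = 10
B→C: (3)(-2) − (-1)(-1) = -7
C→A: (-1)(-3) − (-1)(-2) = 1
Σ = 4
Area = |Σ|/2 = 2.
Net area = 72.5 − 2 = 70.5.

70.5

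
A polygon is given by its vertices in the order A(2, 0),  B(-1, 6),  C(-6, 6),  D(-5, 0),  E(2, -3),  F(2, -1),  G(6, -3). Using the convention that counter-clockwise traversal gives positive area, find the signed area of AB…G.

48.5

Apply the shoelace (surveyor's) formula: 2A = Σ (x_i·y_{i+1} − x_{i+1}·y_i), indices taken mod 7.
Σ = (12) + (30) + (30) + (15) + (4) + (0) + (6) = 97
Signed area = Σ/2 = 48.5 (positive ⇒ counter-clockwise traversal).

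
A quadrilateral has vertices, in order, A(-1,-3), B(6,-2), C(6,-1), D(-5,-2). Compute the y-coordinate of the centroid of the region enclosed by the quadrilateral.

Apply Gauss's area formula. First the cross-terms c_i = x_i·y_{i+1} − x_{i+1}·y_i:
  20, 6, -17, 13  ⇒  2A = 22, A = 11.
Then Σ (y_i + y_{i+1})·c_i = -132, so ȳ = -132 / (6·11) = -2.

-2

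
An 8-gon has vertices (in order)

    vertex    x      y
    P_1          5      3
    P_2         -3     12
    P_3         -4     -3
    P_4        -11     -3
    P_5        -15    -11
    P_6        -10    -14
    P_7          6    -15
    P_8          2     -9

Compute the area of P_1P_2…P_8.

Apply the shoelace formula: 2A = Σ (x_i·y_{i+1} − x_{i+1}·y_i), indices taken mod 8.
Σ = (69) + (57) + (-21) + (76) + (100) + (234) + (-24) + (51) = 542
Area = |Σ|/2 = 271.

271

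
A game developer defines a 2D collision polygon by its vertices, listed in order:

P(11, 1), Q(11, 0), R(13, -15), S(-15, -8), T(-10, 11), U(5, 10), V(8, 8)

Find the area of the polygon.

512.5

Apply Gauss's area formula: 2A = Σ (x_i·y_{i+1} − x_{i+1}·y_i), indices taken mod 7.
Σ = (-11) + (-165) + (-329) + (-245) + (-155) + (-40) + (-80) = -1025
Area = |Σ|/2 = 512.5.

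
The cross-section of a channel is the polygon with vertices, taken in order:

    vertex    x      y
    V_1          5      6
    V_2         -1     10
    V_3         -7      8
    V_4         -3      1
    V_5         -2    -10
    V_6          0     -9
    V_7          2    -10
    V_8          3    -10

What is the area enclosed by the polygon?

140.5

Apply Gauss's area formula: 2A = Σ (x_i·y_{i+1} − x_{i+1}·y_i), indices taken mod 8.
Σ = (56) + (62) + (17) + (32) + (18) + (18) + (10) + (68) = 281
Area = |Σ|/2 = 140.5.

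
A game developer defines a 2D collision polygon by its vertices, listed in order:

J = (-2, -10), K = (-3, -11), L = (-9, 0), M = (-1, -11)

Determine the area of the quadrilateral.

Apply Gauss's area formula: 2A = Σ (x_i·y_{i+1} − x_{i+1}·y_i), indices taken mod 4.
Cross-terms: -8, -99, 99, -12  ⇒  Σ = -20
Area = |Σ|/2 = 10.

10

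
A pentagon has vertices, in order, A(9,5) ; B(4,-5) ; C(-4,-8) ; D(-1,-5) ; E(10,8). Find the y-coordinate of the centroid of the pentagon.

-24/17

Apply Gauss's area formula. First the cross-terms c_i = x_i·y_{i+1} − x_{i+1}·y_i:
  -65, -52, 12, 42, -22  ⇒  2A = -85, A = -42.5.
Then Σ (y_i + y_{i+1})·c_i = 360, so ȳ = 360 / (6·(-42.5)) = -24/17.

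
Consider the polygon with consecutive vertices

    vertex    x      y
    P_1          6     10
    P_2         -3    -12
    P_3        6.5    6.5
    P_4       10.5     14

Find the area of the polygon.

Apply the shoelace (surveyor's) formula: 2A = Σ (x_i·y_{i+1} − x_{i+1}·y_i), indices taken mod 4.
Σ = (-42) + (58.5) + (22.75) + (21) = 60.25
Area = |Σ|/2 = 30.125.

30.125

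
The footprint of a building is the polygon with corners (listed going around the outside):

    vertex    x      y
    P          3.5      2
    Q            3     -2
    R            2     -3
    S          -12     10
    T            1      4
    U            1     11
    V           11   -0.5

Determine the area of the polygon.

Apply the shoelace formula: 2A = Σ (x_i·y_{i+1} − x_{i+1}·y_i), indices taken mod 7.
Σ = (-13) + (-5) + (-16) + (-58) + (7) + (-121.5) + (23.75) = -182.75
Area = |Σ|/2 = 91.375.

91.375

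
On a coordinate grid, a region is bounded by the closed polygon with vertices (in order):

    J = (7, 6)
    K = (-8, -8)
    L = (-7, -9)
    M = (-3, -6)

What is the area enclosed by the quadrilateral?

Σ = (-8) + (16) + (15) + (24) = 47
Area = |Σ|/2 = 23.5.

23.5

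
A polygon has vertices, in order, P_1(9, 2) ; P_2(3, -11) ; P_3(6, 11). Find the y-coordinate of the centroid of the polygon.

Apply Gauss's area formula. First the cross-terms c_i = x_i·y_{i+1} − x_{i+1}·y_i:
  -105, 99, -87  ⇒  2A = -93, A = -46.5.
Then Σ (y_i + y_{i+1})·c_i = -186, so ȳ = -186 / (6·(-46.5)) = 2/3.

2/3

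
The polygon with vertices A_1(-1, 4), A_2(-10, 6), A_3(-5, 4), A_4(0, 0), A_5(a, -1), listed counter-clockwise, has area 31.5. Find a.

Write out the shoelace sum; only the two edges meeting at A_5 involve a:
2·Area = [(0·(-1) − a·0) + (a·4 − (-1)·(-1))] + 24
       = 4·a + 23 = 63
⇒ a = 10.

10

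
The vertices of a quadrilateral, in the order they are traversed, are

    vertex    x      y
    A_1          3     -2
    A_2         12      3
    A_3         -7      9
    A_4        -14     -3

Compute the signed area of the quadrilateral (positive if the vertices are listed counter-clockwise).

A_1→A_2: (3)(3) − (12)(-2) = 33
A_2→A_3: (12)(9) − (-7)(3) = 129
A_3→A_4: (-7)(-3) − (-14)(9) = 147
A_4→A_1: (-14)(-2) − (3)(-3) = 37
Σ = 346
Signed area = Σ/2 = 173 (positive ⇒ counter-clockwise traversal).

173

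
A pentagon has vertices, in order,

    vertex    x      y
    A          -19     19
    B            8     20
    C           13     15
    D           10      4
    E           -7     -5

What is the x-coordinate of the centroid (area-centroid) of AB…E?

-326/153

Apply the shoelace formula. First the cross-terms c_i = x_i·y_{i+1} − x_{i+1}·y_i:
  -532, -140, -98, -22, -228  ⇒  2A = -1020, A = -510.
Then Σ (x_i + x_{i+1})·c_i = 6520, so x̄ = 6520 / (6·(-510)) = -326/153.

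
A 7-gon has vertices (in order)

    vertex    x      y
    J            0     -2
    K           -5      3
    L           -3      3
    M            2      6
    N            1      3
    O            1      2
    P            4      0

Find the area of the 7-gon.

Σ = (-10) + (-6) + (-24) + (0) + (-1) + (-8) + (-8) = -57
Area = |Σ|/2 = 28.5.

28.5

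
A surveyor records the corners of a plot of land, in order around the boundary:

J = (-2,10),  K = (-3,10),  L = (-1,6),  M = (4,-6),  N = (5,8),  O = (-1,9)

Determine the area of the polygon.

Σ = (10) + (-8) + (-18) + (62) + (53) + (8) = 107
Area = |Σ|/2 = 53.5.

53.5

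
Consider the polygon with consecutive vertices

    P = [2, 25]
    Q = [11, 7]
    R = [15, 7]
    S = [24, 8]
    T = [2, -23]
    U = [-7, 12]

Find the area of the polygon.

Σ = (-261) + (-28) + (-48) + (-568) + (-137) + (-199) = -1241
Area = |Σ|/2 = 620.5.

620.5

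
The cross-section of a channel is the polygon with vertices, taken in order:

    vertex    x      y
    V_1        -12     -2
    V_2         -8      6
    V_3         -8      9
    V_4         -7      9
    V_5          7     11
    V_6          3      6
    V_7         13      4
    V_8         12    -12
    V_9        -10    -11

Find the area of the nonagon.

Apply the shoelace formula: 2A = Σ (x_i·y_{i+1} − x_{i+1}·y_i), indices taken mod 9.
V_1→V_2: (-12)(6) − (-8)(-2) = -88
V_2→V_3: (-8)(9) − (-8)(6) = -24
V_3→V_4: (-8)(9) − (-7)(9) = -9
V_4→V_5: (-7)(11) − (7)(9) = -140
V_5→V_6: (7)(6) − (3)(11) = 9
V_6→V_7: (3)(4) − (13)(6) = -66
V_7→V_8: (13)(-12) − (12)(4) = -204
V_8→V_9: (12)(-11) − (-10)(-12) = -252
V_9→V_1: (-10)(-2) − (-12)(-11) = -112
Σ = -886
Area = |Σ|/2 = 443.

443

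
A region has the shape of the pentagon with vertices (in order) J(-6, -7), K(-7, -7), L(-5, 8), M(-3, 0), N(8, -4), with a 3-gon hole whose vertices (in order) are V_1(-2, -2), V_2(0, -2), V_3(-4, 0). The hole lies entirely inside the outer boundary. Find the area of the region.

Outer boundary:
Σ = (-7) + (-91) + (24) + (12) + (-80) = -142
Area = |Σ|/2 = 71.
Hole:
Apply the shoelace (surveyor's) formula: 2A = Σ (x_i·y_{i+1} − x_{i+1}·y_i), indices taken mod 3.
Σ = (4) + (-8) + (8) = 4
Area = |Σ|/2 = 2.
Net area = 71 − 2 = 69.

69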